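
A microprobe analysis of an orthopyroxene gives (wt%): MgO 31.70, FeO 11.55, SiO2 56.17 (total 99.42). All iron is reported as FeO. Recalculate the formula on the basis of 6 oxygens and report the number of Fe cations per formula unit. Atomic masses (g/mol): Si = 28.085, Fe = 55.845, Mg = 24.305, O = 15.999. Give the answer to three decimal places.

31.70 wt% MgO ÷ 40.304 g/mol = 0.78652 mol, giving 0.78652 Mg and 0.78652 O.
11.55 wt% FeO ÷ 71.844 g/mol = 0.16076 mol, giving 0.16076 Fe and 0.16076 O.
56.17 wt% SiO2 ÷ 60.083 g/mol = 0.93487 mol, giving 0.93487 Si and 1.86974 O.
Oxygen sums to 2.81702; scaling by 6/2.81702 = 2.12991 puts the formula on 6 O.
Fe: 0.16076 × 2.12991 = 0.342 atoms per formula unit.

0.342 Fe apfu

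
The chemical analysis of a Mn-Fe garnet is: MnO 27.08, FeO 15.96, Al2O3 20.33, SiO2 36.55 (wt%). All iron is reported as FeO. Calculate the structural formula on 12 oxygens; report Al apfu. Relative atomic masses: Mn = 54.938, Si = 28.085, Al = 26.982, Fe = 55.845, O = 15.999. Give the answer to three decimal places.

1.978 Al apfu

MnO: 27.08/70.937 = 0.38175 mol → 0.38175 mol Mn, 0.38175 mol O.
FeO: 15.96/71.844 = 0.22215 mol → 0.22215 mol Fe, 0.22215 mol O.
Al2O3: 20.33/101.961 = 0.19939 mol → 0.39878 mol Al, 0.59817 mol O.
SiO2: 36.55/60.083 = 0.60833 mol → 0.60833 mol Si, 1.21666 mol O.
Total oxygen = 2.41873 mol. Normalization factor = 12/2.41873 = 4.96128.
Al per 12 O = 0.39878 × 4.96128 = 1.978.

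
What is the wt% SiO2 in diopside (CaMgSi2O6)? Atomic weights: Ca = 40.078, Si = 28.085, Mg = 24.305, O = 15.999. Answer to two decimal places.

Formula mass = 216.547 g/mol.
2 Si → 2.0000 mol SiO2 per formula unit; M(SiO2) = 60.083, so SiO2 mass = 120.166 g.
120.166/216.547 × 100 = 55.49 wt%.

55.49 wt%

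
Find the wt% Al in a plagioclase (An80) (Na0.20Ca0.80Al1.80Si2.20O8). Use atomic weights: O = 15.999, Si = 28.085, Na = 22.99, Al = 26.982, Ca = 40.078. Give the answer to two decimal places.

17.66 mass %

M(Na0.20Ca0.80Al1.80Si2.20O8) = 275.007 g/mol.
Al contributes 1.80 × 26.982 = 48.568 g per mole.
48.568/275.007 = 0.1766 → 17.66%.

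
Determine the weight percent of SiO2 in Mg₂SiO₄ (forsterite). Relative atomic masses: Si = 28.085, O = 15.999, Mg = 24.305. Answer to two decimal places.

42.71 wt%

Formula mass = 140.691 g/mol.
1 Si → 1.0000 mol SiO2 per formula unit; M(SiO2) = 60.083, so SiO2 mass = 60.083 g.
60.083/140.691 × 100 = 42.71 wt%.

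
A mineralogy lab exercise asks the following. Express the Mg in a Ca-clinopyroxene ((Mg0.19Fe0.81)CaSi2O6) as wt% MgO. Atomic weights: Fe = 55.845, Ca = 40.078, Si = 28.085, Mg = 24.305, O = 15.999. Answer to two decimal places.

3.16 wt%

Formula mass = 242.094 g/mol.
0.19 Mg → 0.1900 mol MgO per formula unit; M(MgO) = 40.304, so MgO mass = 7.658 g.
7.658/242.094 × 100 = 3.16 wt%.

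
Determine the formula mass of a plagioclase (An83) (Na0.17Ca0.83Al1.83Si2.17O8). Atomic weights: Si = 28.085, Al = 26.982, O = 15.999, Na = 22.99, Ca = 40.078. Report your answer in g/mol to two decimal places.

275.49 g/mol

The formula mass is the sum 0.17×22.99 + 0.83×40.078 + 1.83×26.982 + 2.17×28.085 + 8×15.999.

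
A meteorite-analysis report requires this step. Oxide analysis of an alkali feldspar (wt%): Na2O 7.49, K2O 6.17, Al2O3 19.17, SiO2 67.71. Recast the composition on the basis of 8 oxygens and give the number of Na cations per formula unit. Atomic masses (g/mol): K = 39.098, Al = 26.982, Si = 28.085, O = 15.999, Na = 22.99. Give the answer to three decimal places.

0.644 Na apfu

Na2O (M=61.979): mol = 0.12085; Na = 0.24170, O = 0.12085.
K2O (M=94.195): mol = 0.06550; K = 0.13100, O = 0.06550.
Al2O3 (M=101.961): mol = 0.18801; Al = 0.37602, O = 0.56403.
SiO2 (M=60.083): mol = 1.12694; Si = 1.12694, O = 2.25388.
ΣO = 3.00426; factor = 8/ΣO = 2.66289.
Na apfu = 0.24170 × 2.66289 = 0.644.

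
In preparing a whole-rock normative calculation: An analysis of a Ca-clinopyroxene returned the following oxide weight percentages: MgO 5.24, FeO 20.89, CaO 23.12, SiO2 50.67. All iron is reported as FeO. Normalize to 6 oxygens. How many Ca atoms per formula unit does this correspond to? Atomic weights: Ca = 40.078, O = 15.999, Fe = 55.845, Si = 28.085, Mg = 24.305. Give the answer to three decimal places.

MgO (M=40.304): mol = 0.13001; Mg = 0.13001, O = 0.13001.
FeO (M=71.844): mol = 0.29077; Fe = 0.29077, O = 0.29077.
CaO (M=56.077): mol = 0.41229; Ca = 0.41229, O = 0.41229.
SiO2 (M=60.083): mol = 0.84333; Si = 0.84333, O = 1.68666.
ΣO = 2.51973; factor = 6/ΣO = 2.38121.
Ca apfu = 0.41229 × 2.38121 = 0.982.

0.982 Ca apfu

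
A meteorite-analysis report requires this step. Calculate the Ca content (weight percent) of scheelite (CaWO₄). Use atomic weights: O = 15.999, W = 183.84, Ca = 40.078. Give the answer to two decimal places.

13.92 weight percent

Molar mass of CaWO₄: 1·40.078 + 1·183.84 + 4·15.999 = 287.914 g/mol.
Mass of Ca per formula unit: 1 × 40.078 = 40.078 g.
Weight fraction Ca = 40.078 / 287.914 = 0.1392.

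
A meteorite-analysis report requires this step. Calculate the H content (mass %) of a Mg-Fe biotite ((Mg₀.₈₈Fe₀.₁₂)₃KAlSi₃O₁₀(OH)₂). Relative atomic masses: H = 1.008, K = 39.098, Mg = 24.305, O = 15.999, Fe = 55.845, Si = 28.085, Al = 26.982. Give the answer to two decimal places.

Molar mass of (Mg₀.₈₈Fe₀.₁₂)₃KAlSi₃O₁₀(OH)₂: 2.64*24.305 + 0.36*55.845 + 1*39.098 + 1*26.982 + 3*28.085 + 12*15.999 + 2*1.008 = 428.608 g/mol.
Mass of H per formula unit: 2 × 1.008 = 2.016 g.
Weight fraction H = 2.016 / 428.608 = 0.0047.

0.47 mass %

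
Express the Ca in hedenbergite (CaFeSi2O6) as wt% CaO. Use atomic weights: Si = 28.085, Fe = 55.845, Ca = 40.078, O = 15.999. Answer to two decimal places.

M(CaFeSi2O6) = 248.087 g/mol; M(CaO) = 56.077 g/mol.
Moles CaO per formula unit = 1 Ca ÷ 1 = 1.0000.
CaO fraction = (1.0000 × 56.077) / 248.087 = 56.077/248.087 = 0.2260.

22.60 wt%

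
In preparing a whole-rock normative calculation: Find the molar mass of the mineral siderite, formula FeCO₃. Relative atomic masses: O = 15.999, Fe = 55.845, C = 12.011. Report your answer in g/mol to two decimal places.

115.85 g/mol

M = 1×55.845 + 1×12.011 + 3×15.999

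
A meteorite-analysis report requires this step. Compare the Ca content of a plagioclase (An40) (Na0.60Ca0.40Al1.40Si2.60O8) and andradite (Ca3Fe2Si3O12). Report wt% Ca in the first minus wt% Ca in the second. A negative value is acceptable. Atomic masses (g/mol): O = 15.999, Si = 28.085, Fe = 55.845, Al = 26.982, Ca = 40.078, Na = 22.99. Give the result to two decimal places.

M(Na0.60Ca0.40Al1.40Si2.60O8) = 268.613 g/mol, so wt% Ca = 16.031/268.613 × 100 = 5.97%.
M(Ca3Fe2Si3O12) = 508.167 g/mol, so wt% Ca = 120.234/508.167 × 100 = 23.66%.
5.97 − 23.66 = -17.69 pp.

-17.69 percentage points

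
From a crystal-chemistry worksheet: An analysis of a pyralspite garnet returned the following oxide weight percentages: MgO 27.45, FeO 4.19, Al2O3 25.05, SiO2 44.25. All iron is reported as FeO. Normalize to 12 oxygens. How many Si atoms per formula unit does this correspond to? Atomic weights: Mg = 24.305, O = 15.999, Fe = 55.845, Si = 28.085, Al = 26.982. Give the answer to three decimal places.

MgO: 27.45/40.304 = 0.68107 mol → 0.68107 mol Mg, 0.68107 mol O.
FeO: 4.19/71.844 = 0.05832 mol → 0.05832 mol Fe, 0.05832 mol O.
Al2O3: 25.05/101.961 = 0.24568 mol → 0.49136 mol Al, 0.73704 mol O.
SiO2: 44.25/60.083 = 0.73648 mol → 0.73648 mol Si, 1.47296 mol O.
Total oxygen = 2.94939 mol. Normalization factor = 12/2.94939 = 4.06864.
Si per 12 O = 0.73648 × 4.06864 = 2.996.

2.996 Si apfu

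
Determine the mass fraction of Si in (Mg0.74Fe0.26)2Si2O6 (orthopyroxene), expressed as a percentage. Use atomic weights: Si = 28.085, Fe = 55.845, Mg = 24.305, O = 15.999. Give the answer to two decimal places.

25.86 wt%

Molar mass of (Mg0.74Fe0.26)2Si2O6: 1.48×24.305 + 0.52×55.845 + 2×28.085 + 6×15.999 = 217.175 g/mol.
Mass of Si per formula unit: 2 × 28.085 = 56.170 g.
Weight fraction Si = 56.170 / 217.175 = 0.2586.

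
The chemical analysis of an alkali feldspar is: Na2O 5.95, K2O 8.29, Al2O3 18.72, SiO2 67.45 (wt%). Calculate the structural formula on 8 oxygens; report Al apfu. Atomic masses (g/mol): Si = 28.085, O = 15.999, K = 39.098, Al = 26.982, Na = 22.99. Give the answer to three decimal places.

Na2O: 5.95/61.979 = 0.09600 mol → 0.19200 mol Na, 0.09600 mol O.
K2O: 8.29/94.195 = 0.08801 mol → 0.17602 mol K, 0.08801 mol O.
Al2O3: 18.72/101.961 = 0.18360 mol → 0.36720 mol Al, 0.55080 mol O.
SiO2: 67.45/60.083 = 1.12261 mol → 1.12261 mol Si, 2.24522 mol O.
Total oxygen = 2.98003 mol. Normalization factor = 8/2.98003 = 2.68454.
Al per 8 O = 0.36720 × 2.68454 = 0.986.

0.986 Al apfu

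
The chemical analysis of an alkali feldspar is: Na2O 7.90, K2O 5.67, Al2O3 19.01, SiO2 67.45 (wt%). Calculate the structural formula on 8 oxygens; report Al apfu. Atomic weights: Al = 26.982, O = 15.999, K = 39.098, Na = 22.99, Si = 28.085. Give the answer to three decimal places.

0.997 Al apfu

Na2O (M=61.979): mol = 0.12746; Na = 0.25492, O = 0.12746.
K2O (M=94.195): mol = 0.06019; K = 0.12038, O = 0.06019.
Al2O3 (M=101.961): mol = 0.18644; Al = 0.37288, O = 0.55932.
SiO2 (M=60.083): mol = 1.12261; Si = 1.12261, O = 2.24522.
ΣO = 2.99219; factor = 8/ΣO = 2.67363.
Al apfu = 0.37288 × 2.67363 = 0.997.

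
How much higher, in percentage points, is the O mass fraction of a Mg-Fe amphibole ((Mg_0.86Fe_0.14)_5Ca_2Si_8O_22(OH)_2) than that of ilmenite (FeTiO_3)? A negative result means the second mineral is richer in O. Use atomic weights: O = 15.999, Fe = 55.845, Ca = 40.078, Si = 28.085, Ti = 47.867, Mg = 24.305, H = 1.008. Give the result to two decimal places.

O in (Mg_0.86Fe_0.14)_5Ca_2Si_8O_22(OH)_2: molar mass 834.431 g/mol; 24×15.999 = 383.976 g → 46.02 wt%.
O in FeTiO_3: molar mass 151.709 g/mol; 3×15.999 = 47.997 g → 31.64 wt%.
Difference = 46.02 − 31.64 = 14.38 percentage points.

14.38 percentage points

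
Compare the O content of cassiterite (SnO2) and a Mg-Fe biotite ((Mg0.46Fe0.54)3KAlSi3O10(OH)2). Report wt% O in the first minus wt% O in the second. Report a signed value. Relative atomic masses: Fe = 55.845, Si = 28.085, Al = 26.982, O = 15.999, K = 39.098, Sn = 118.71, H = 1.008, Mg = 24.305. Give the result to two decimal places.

M(SnO2) = 150.708 g/mol, so wt% O = 31.998/150.708 × 100 = 21.23%.
M((Mg0.46Fe0.54)3KAlSi3O10(OH)2) = 468.349 g/mol, so wt% O = 191.988/468.349 × 100 = 40.99%.
21.23 − 40.99 = -19.76 pp.

-19.76 percentage points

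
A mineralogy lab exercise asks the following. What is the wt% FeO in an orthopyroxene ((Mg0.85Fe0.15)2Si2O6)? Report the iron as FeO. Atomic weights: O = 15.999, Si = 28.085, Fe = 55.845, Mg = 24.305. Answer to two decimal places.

10.25 wt%

Molar mass of (Mg0.85Fe0.15)2Si2O6 = 1.70*24.305 + 0.30*55.845 + 2*28.085 + 6*15.999 = 210.236 g/mol.
Each formula unit contains 0.30 Fe, equivalent to 0.30/1 = 0.3000 mol FeO.
M(FeO) = 1×55.845 + 1×15.999 = 71.844 g/mol.
Mass of FeO per formula unit = 0.3000 × 71.844 = 21.553 g.
FeO wt% = 21.553 / 210.236 × 100 = 10.25%.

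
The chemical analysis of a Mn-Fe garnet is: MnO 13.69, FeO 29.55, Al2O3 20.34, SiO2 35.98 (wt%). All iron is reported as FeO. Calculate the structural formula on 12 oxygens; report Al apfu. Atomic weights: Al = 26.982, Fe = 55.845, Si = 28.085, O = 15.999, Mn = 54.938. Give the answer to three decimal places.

1.995 Al apfu

13.69 wt% MnO ÷ 70.937 g/mol = 0.19299 mol, giving 0.19299 Mn and 0.19299 O.
29.55 wt% FeO ÷ 71.844 g/mol = 0.41131 mol, giving 0.41131 Fe and 0.41131 O.
20.34 wt% Al2O3 ÷ 101.961 g/mol = 0.19949 mol, giving 0.39898 Al and 0.59847 O.
35.98 wt% SiO2 ÷ 60.083 g/mol = 0.59884 mol, giving 0.59884 Si and 1.19768 O.
Oxygen sums to 2.40045; scaling by 12/2.40045 = 4.99906 puts the formula on 12 O.
Al: 0.39898 × 4.99906 = 1.995 atoms per formula unit.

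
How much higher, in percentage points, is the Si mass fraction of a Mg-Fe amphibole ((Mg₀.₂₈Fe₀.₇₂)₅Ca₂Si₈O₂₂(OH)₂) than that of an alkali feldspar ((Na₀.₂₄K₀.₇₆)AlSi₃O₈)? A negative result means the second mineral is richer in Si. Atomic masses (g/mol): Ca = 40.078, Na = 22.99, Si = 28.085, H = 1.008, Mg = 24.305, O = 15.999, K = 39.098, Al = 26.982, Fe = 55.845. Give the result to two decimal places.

Si in (Mg₀.₂₈Fe₀.₇₂)₅Ca₂Si₈O₂₂(OH)₂: molar mass 925.897 g/mol; 8×28.085 = 224.680 g → 24.27 wt%.
Si in (Na₀.₂₄K₀.₇₆)AlSi₃O₈: molar mass 274.461 g/mol; 3×28.085 = 84.255 g → 30.70 wt%.
Difference = 24.27 − 30.70 = -6.43 percentage points.

-6.43 percentage points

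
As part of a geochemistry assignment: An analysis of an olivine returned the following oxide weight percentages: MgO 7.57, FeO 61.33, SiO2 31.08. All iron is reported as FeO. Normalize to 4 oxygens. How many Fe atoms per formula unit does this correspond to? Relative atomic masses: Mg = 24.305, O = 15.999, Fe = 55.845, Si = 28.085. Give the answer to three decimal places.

7.57 wt% MgO ÷ 40.304 g/mol = 0.18782 mol, giving 0.18782 Mg and 0.18782 O.
61.33 wt% FeO ÷ 71.844 g/mol = 0.85366 mol, giving 0.85366 Fe and 0.85366 O.
31.08 wt% SiO2 ÷ 60.083 g/mol = 0.51728 mol, giving 0.51728 Si and 1.03456 O.
Oxygen sums to 2.07604; scaling by 4/2.07604 = 1.92675 puts the formula on 4 O.
Fe: 0.85366 × 1.92675 = 1.645 atoms per formula unit.

1.645 Fe apfu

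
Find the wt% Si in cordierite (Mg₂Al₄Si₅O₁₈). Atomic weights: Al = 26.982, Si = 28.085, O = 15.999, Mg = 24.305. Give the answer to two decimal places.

24.01 wt%

Formula mass = 2×24.305 + 4×26.982 + 5×28.085 + 18×15.999 = 584.945 g/mol, of which 140.425 g is Si.
So Si makes up 140.425/584.945 = 0.2401 of the mass, i.e. 24.01%.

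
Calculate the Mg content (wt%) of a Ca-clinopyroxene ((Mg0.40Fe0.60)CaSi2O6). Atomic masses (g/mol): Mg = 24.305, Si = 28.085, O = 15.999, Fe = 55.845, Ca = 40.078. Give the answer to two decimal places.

4.13 wt%

M((Mg0.40Fe0.60)CaSi2O6) = 235.471 g/mol.
Mg contributes 0.40 × 24.305 = 9.722 g per mole.
9.722/235.471 = 0.0413 → 4.13%.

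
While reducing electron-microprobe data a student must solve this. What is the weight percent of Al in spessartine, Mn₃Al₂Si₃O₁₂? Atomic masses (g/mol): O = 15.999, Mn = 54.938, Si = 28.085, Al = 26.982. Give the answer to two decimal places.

Formula mass = 3*54.938 + 2*26.982 + 3*28.085 + 12*15.999 = 495.021 g/mol, of which 53.964 g is Al.
So Al makes up 53.964/495.021 = 0.1090 of the mass, i.e. 10.90%.

10.90 weight percent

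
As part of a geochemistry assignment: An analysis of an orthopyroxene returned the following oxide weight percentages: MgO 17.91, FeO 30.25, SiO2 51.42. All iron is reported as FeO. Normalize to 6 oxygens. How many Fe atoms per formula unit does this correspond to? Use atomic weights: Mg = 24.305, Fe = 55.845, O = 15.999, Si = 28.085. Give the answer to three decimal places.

0.980 Fe apfu

17.91 wt% MgO ÷ 40.304 g/mol = 0.44437 mol, giving 0.44437 Mg and 0.44437 O.
30.25 wt% FeO ÷ 71.844 g/mol = 0.42105 mol, giving 0.42105 Fe and 0.42105 O.
51.42 wt% SiO2 ÷ 60.083 g/mol = 0.85582 mol, giving 0.85582 Si and 1.71164 O.
Oxygen sums to 2.57706; scaling by 6/2.57706 = 2.32823 puts the formula on 6 O.
Fe: 0.42105 × 2.32823 = 0.980 atoms per formula unit.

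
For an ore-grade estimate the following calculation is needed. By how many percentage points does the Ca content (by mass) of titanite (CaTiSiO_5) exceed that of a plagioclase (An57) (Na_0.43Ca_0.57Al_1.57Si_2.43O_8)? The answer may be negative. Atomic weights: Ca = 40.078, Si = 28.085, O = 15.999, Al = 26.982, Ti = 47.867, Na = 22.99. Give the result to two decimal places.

12.03 percentage points

Ca in CaTiSiO_5: molar mass 196.025 g/mol; 1×40.078 = 40.078 g → 20.45 wt%.
Ca in Na_0.43Ca_0.57Al_1.57Si_2.43O_8: molar mass 271.330 g/mol; 0.57×40.078 = 22.844 g → 8.42 wt%.
Difference = 20.45 − 8.42 = 12.03 percentage points.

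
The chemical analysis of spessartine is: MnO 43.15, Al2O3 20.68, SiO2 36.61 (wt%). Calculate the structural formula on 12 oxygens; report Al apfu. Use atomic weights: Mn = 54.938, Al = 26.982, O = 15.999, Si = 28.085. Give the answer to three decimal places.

MnO: 43.15/70.937 = 0.60829 mol → 0.60829 mol Mn, 0.60829 mol O.
Al2O3: 20.68/101.961 = 0.20282 mol → 0.40564 mol Al, 0.60846 mol O.
SiO2: 36.61/60.083 = 0.60932 mol → 0.60932 mol Si, 1.21864 mol O.
Total oxygen = 2.43539 mol. Normalization factor = 12/2.43539 = 4.92734.
Al per 12 O = 0.40564 × 4.92734 = 1.999.

1.999 Al apfu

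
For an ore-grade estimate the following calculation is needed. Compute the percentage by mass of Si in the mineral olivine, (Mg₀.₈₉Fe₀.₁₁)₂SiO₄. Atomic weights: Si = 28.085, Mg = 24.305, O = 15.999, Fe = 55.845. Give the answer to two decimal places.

19.02 wt%

M((Mg₀.₈₉Fe₀.₁₁)₂SiO₄) = 147.630 g/mol.
Si contributes 1 × 28.085 = 28.085 g per mole.
28.085/147.630 = 0.1902 → 19.02%.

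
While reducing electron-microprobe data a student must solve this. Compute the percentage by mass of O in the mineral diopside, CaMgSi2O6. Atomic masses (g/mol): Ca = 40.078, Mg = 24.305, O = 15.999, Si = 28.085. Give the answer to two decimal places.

44.33 weight percent

Formula mass = 1*40.078 + 1*24.305 + 2*28.085 + 6*15.999 = 216.547 g/mol, of which 95.994 g is O.
So O makes up 95.994/216.547 = 0.4433 of the mass, i.e. 44.33%.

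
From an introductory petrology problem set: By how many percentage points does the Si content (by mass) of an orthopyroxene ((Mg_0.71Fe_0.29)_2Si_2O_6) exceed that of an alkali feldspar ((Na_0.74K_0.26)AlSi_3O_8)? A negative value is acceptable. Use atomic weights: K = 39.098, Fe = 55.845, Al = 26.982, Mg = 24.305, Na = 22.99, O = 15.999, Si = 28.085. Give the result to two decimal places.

Si in (Mg_0.71Fe_0.29)_2Si_2O_6: molar mass 219.067 g/mol; 2×28.085 = 56.170 g → 25.64 wt%.
Si in (Na_0.74K_0.26)AlSi_3O_8: molar mass 266.407 g/mol; 3×28.085 = 84.255 g → 31.63 wt%.
Difference = 25.64 − 31.63 = -5.99 percentage points.

-5.99 percentage points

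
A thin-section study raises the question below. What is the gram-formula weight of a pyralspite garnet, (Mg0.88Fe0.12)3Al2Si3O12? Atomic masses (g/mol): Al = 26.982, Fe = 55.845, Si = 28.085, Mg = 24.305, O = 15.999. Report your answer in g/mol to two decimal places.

414.48 g/mol

The formula mass is the sum 2.64·24.305 + 0.36·55.845 + 2·26.982 + 3·28.085 + 12·15.999.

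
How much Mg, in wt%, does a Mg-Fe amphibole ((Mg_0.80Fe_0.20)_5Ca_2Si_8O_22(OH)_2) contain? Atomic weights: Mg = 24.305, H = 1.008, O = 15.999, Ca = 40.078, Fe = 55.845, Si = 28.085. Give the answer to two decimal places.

11.52 wt%

Molar mass of (Mg_0.80Fe_0.20)_5Ca_2Si_8O_22(OH)_2: 4*24.305 + 1*55.845 + 2*40.078 + 8*28.085 + 24*15.999 + 2*1.008 = 843.893 g/mol.
Mass of Mg per formula unit: 4 × 24.305 = 97.220 g.
Weight fraction Mg = 97.220 / 843.893 = 0.1152.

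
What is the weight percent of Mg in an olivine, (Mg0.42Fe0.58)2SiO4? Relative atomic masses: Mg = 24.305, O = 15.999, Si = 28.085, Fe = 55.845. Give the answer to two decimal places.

Formula mass = 0.84×24.305 + 1.16×55.845 + 1×28.085 + 4×15.999 = 177.277 g/mol, of which 20.416 g is Mg.
So Mg makes up 20.416/177.277 = 0.1152 of the mass, i.e. 11.52%.

11.52 mass %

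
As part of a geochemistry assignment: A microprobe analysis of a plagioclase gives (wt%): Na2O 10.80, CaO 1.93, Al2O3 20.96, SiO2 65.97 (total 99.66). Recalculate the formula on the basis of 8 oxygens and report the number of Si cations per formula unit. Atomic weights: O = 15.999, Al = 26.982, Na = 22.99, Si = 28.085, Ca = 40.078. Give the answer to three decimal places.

2.907 Si apfu

10.80 wt% Na2O ÷ 61.979 g/mol = 0.17425 mol, giving 0.34850 Na and 0.17425 O.
1.93 wt% CaO ÷ 56.077 g/mol = 0.03442 mol, giving 0.03442 Ca and 0.03442 O.
20.96 wt% Al2O3 ÷ 101.961 g/mol = 0.20557 mol, giving 0.41114 Al and 0.61671 O.
65.97 wt% SiO2 ÷ 60.083 g/mol = 1.09798 mol, giving 1.09798 Si and 2.19596 O.
Oxygen sums to 3.02134; scaling by 8/3.02134 = 2.64783 puts the formula on 8 O.
Si: 1.09798 × 2.64783 = 2.907 atoms per formula unit.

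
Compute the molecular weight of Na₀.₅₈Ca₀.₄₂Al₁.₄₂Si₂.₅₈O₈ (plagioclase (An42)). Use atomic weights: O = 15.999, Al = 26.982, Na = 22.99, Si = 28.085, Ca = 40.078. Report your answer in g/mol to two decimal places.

268.93 g/mol

Na: 0.58 × 22.99 = 13.3342
Ca: 0.42 × 40.078 = 16.8328
Al: 1.42 × 26.982 = 38.3144
Si: 2.58 × 28.085 = 72.4593
O: 8 × 15.999 = 127.9920
Summing the contributions gives the formula mass.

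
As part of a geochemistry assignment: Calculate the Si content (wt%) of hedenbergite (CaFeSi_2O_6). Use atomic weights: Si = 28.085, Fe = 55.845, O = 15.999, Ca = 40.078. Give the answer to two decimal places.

22.64 wt%

Molar mass of CaFeSi_2O_6: 1*40.078 + 1*55.845 + 2*28.085 + 6*15.999 = 248.087 g/mol.
Mass of Si per formula unit: 2 × 28.085 = 56.170 g.
Weight fraction Si = 56.170 / 248.087 = 0.2264.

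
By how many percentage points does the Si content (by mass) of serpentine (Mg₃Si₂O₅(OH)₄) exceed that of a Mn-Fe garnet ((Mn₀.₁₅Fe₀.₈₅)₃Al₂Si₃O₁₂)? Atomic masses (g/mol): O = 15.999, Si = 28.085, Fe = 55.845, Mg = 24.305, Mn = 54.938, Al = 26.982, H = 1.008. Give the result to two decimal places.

M(Mg₃Si₂O₅(OH)₄) = 277.108 g/mol, so wt% Si = 56.170/277.108 × 100 = 20.27%.
M((Mn₀.₁₅Fe₀.₈₅)₃Al₂Si₃O₁₂) = 497.334 g/mol, so wt% Si = 84.255/497.334 × 100 = 16.94%.
20.27 − 16.94 = 3.33 pp.

3.33 percentage points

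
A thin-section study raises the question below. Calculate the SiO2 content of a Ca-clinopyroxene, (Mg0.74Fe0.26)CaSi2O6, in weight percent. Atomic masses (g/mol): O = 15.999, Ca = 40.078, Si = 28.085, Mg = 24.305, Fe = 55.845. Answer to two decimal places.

53.47 wt%

M((Mg0.74Fe0.26)CaSi2O6) = 224.747 g/mol; M(SiO2) = 60.083 g/mol.
Moles SiO2 per formula unit = 2 Si ÷ 1 = 2.0000.
SiO2 fraction = (2.0000 × 60.083) / 224.747 = 120.166/224.747 = 0.5347.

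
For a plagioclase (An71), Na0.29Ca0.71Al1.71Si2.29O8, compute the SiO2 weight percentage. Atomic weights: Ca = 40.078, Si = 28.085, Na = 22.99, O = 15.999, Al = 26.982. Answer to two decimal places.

Molar mass of Na0.29Ca0.71Al1.71Si2.29O8 = 0.29·22.99 + 0.71·40.078 + 1.71·26.982 + 2.29·28.085 + 8·15.999 = 273.568 g/mol.
Each formula unit contains 2.29 Si, equivalent to 2.29/1 = 2.2900 mol SiO2.
M(SiO2) = 1×28.085 + 2×15.999 = 60.083 g/mol.
Mass of SiO2 per formula unit = 2.2900 × 60.083 = 137.590 g.
SiO2 wt% = 137.590 / 273.568 × 100 = 50.29%.

50.29 wt%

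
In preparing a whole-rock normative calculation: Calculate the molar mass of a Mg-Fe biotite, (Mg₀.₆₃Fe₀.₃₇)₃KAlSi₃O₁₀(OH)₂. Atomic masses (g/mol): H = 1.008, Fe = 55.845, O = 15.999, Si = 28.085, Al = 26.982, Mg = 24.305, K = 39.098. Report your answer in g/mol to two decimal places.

M = 1.89*24.305 + 1.11*55.845 + 1*39.098 + 1*26.982 + 3*28.085 + 12*15.999 + 2*1.008

452.26 g/mol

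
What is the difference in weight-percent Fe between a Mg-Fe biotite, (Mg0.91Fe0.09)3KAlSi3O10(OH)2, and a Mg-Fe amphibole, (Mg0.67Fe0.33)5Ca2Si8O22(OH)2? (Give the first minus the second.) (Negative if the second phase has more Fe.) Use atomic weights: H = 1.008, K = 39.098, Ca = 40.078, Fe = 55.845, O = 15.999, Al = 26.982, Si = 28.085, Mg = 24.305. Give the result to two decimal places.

M((Mg0.91Fe0.09)3KAlSi3O10(OH)2) = 425.770 g/mol, so wt% Fe = 15.078/425.770 × 100 = 3.54%.
M((Mg0.67Fe0.33)5Ca2Si8O22(OH)2) = 864.394 g/mol, so wt% Fe = 92.144/864.394 × 100 = 10.66%.
3.54 − 10.66 = -7.12 pp.

-7.12 percentage points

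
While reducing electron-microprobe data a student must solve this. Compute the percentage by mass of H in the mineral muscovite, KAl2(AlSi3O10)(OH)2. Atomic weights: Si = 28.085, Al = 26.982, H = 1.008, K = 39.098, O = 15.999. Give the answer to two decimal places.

Molar mass of KAl2(AlSi3O10)(OH)2: 1*39.098 + 3*26.982 + 3*28.085 + 12*15.999 + 2*1.008 = 398.303 g/mol.
Mass of H per formula unit: 2 × 1.008 = 2.016 g.
Weight fraction H = 2.016 / 398.303 = 0.0051.

0.51 wt%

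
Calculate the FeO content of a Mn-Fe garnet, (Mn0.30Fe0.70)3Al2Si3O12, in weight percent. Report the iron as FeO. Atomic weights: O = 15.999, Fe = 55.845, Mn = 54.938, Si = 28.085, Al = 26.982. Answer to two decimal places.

30.36 wt%

Formula mass = 496.926 g/mol.
2.10 Fe → 2.1000 mol FeO per formula unit; M(FeO) = 71.844, so FeO mass = 150.872 g.
150.872/496.926 × 100 = 30.36 wt%.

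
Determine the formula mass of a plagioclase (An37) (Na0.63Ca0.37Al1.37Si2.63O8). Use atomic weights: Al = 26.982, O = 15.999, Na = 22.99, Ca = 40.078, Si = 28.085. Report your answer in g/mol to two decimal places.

The formula mass is the sum 0.63·22.99 + 0.37·40.078 + 1.37·26.982 + 2.63·28.085 + 8·15.999.

268.13 g/mol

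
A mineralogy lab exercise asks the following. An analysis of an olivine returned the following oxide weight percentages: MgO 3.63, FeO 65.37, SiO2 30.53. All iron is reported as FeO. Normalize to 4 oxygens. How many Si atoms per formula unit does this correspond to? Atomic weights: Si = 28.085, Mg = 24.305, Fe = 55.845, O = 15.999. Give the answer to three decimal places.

1.008 Si apfu

MgO (M=40.304): mol = 0.09007; Mg = 0.09007, O = 0.09007.
FeO (M=71.844): mol = 0.90989; Fe = 0.90989, O = 0.90989.
SiO2 (M=60.083): mol = 0.50813; Si = 0.50813, O = 1.01626.
ΣO = 2.01622; factor = 4/ΣO = 1.98391.
Si apfu = 0.50813 × 1.98391 = 1.008.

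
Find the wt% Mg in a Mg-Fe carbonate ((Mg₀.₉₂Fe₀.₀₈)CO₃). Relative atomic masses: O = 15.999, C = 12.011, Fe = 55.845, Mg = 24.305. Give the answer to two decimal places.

25.75 mass %

M((Mg₀.₉₂Fe₀.₀₈)CO₃) = 86.836 g/mol.
Mg contributes 0.92 × 24.305 = 22.361 g per mole.
22.361/86.836 = 0.2575 → 25.75%.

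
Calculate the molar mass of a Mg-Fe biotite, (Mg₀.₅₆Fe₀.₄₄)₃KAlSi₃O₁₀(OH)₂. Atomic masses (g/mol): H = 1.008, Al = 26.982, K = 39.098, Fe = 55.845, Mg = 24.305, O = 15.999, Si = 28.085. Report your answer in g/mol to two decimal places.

The formula mass is the sum 1.68*24.305 + 1.32*55.845 + 1*39.098 + 1*26.982 + 3*28.085 + 12*15.999 + 2*1.008.

458.89 g/mol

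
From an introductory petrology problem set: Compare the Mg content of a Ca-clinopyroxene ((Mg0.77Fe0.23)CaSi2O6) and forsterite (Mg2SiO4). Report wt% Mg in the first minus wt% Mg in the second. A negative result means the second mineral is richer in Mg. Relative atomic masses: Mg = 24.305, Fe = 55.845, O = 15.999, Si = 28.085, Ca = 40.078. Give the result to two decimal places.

First mineral: 18.715 g Mg in 223.801 g formula = 8.36 wt% Mg.
Second mineral: 48.610 g Mg in 140.691 g formula = 34.55 wt% Mg.
8.36% − 34.55% gives a difference of -26.19 percentage points.

-26.19 percentage points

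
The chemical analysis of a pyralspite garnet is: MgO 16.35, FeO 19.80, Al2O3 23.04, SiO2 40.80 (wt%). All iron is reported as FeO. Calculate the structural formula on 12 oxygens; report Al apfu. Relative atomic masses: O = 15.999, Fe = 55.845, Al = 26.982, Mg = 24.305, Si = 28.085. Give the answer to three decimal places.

MgO: 16.35/40.304 = 0.40567 mol → 0.40567 mol Mg, 0.40567 mol O.
FeO: 19.80/71.844 = 0.27560 mol → 0.27560 mol Fe, 0.27560 mol O.
Al2O3: 23.04/101.961 = 0.22597 mol → 0.45194 mol Al, 0.67791 mol O.
SiO2: 40.80/60.083 = 0.67906 mol → 0.67906 mol Si, 1.35812 mol O.
Total oxygen = 2.71730 mol. Normalization factor = 12/2.71730 = 4.41615.
Al per 12 O = 0.45194 × 4.41615 = 1.996.

1.996 Al apfu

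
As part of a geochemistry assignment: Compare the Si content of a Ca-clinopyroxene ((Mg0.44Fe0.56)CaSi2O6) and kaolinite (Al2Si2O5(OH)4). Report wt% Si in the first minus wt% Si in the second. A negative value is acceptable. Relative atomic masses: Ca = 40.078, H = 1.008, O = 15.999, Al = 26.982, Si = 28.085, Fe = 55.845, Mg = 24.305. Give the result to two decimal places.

First mineral: 56.170 g Si in 234.209 g formula = 23.98 wt% Si.
Second mineral: 56.170 g Si in 258.157 g formula = 21.76 wt% Si.
23.98% − 21.76% gives a difference of 2.22 percentage points.

2.22 percentage points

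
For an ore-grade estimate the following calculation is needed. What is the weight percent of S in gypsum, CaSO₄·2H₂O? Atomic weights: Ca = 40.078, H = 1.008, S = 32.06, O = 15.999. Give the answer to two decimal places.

Molar mass of CaSO₄·2H₂O: 1×40.078 + 1×32.06 + 6×15.999 + 4×1.008 = 172.164 g/mol.
Mass of S per formula unit: 1 × 32.06 = 32.060 g.
Weight fraction S = 32.060 / 172.164 = 0.1862.

18.62 weight percent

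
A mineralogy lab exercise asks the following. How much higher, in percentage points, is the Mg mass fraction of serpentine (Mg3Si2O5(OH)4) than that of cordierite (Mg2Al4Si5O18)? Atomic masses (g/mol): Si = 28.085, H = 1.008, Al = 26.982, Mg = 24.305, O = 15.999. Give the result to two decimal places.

18.00 percentage points

M(Mg3Si2O5(OH)4) = 277.108 g/mol, so wt% Mg = 72.915/277.108 × 100 = 26.31%.
M(Mg2Al4Si5O18) = 584.945 g/mol, so wt% Mg = 48.610/584.945 × 100 = 8.31%.
26.31 − 8.31 = 18.00 pp.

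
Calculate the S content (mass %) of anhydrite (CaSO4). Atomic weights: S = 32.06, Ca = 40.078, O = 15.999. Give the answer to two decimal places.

23.55 mass %

Formula mass = 1×40.078 + 1×32.06 + 4×15.999 = 136.134 g/mol, of which 32.060 g is S.
So S makes up 32.060/136.134 = 0.2355 of the mass, i.e. 23.55%.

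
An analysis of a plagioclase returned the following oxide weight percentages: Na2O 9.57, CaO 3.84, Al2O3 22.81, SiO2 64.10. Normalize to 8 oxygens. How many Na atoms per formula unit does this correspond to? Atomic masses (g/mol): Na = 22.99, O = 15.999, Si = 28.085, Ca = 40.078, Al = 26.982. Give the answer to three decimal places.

9.57 wt% Na2O ÷ 61.979 g/mol = 0.15441 mol, giving 0.30882 Na and 0.15441 O.
3.84 wt% CaO ÷ 56.077 g/mol = 0.06848 mol, giving 0.06848 Ca and 0.06848 O.
22.81 wt% Al2O3 ÷ 101.961 g/mol = 0.22371 mol, giving 0.44742 Al and 0.67113 O.
64.10 wt% SiO2 ÷ 60.083 g/mol = 1.06686 mol, giving 1.06686 Si and 2.13372 O.
Oxygen sums to 3.02774; scaling by 8/3.02774 = 2.64223 puts the formula on 8 O.
Na: 0.30882 × 2.64223 = 0.816 atoms per formula unit.

0.816 Na apfu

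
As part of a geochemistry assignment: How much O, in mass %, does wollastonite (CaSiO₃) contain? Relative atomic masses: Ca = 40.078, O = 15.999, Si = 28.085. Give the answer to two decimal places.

41.32 mass %

Formula mass = 1*40.078 + 1*28.085 + 3*15.999 = 116.160 g/mol, of which 47.997 g is O.
So O makes up 47.997/116.160 = 0.4132 of the mass, i.e. 41.32%.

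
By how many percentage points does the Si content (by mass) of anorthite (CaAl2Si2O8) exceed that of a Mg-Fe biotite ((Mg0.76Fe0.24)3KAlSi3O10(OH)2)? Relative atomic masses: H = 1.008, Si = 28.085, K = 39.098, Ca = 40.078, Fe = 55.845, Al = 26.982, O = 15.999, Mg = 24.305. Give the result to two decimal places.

M(CaAl2Si2O8) = 278.204 g/mol, so wt% Si = 56.170/278.204 × 100 = 20.19%.
M((Mg0.76Fe0.24)3KAlSi3O10(OH)2) = 439.963 g/mol, so wt% Si = 84.255/439.963 × 100 = 19.15%.
20.19 − 19.15 = 1.04 pp.

1.04 percentage points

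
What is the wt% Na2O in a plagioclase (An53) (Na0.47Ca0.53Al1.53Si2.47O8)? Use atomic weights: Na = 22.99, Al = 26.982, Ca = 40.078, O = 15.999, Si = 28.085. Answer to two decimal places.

Molar mass of Na0.47Ca0.53Al1.53Si2.47O8 = 0.47*22.99 + 0.53*40.078 + 1.53*26.982 + 2.47*28.085 + 8*15.999 = 270.691 g/mol.
Each formula unit contains 0.47 Na, equivalent to 0.47/2 = 0.2350 mol Na2O.
M(Na2O) = 2×22.99 + 1×15.999 = 61.979 g/mol.
Mass of Na2O per formula unit = 0.2350 × 61.979 = 14.565 g.
Na2O wt% = 14.565 / 270.691 × 100 = 5.38%.

5.38 wt%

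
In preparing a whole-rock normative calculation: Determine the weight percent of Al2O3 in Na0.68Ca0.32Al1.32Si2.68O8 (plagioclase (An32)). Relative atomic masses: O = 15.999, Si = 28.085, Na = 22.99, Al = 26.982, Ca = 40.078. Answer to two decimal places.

Molar mass of Na0.68Ca0.32Al1.32Si2.68O8 = 0.68*22.99 + 0.32*40.078 + 1.32*26.982 + 2.68*28.085 + 8*15.999 = 267.334 g/mol.
Each formula unit contains 1.32 Al, equivalent to 1.32/2 = 0.6600 mol Al2O3.
M(Al2O3) = 2×26.982 + 3×15.999 = 101.961 g/mol.
Mass of Al2O3 per formula unit = 0.6600 × 101.961 = 67.294 g.
Al2O3 wt% = 67.294 / 267.334 × 100 = 25.17%.

25.17 wt%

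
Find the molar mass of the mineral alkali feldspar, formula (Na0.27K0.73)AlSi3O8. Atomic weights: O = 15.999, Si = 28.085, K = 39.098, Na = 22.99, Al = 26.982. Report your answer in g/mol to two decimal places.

M = 0.27·22.99 + 0.73·39.098 + 1·26.982 + 3·28.085 + 8·15.999

273.98 g/mol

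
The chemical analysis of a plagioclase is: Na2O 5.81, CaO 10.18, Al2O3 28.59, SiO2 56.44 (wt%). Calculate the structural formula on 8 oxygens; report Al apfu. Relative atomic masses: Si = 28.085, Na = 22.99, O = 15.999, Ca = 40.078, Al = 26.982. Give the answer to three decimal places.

1.498 Al apfu

5.81 wt% Na2O ÷ 61.979 g/mol = 0.09374 mol, giving 0.18748 Na and 0.09374 O.
10.18 wt% CaO ÷ 56.077 g/mol = 0.18154 mol, giving 0.18154 Ca and 0.18154 O.
28.59 wt% Al2O3 ÷ 101.961 g/mol = 0.28040 mol, giving 0.56080 Al and 0.84120 O.
56.44 wt% SiO2 ÷ 60.083 g/mol = 0.93937 mol, giving 0.93937 Si and 1.87874 O.
Oxygen sums to 2.99522; scaling by 8/2.99522 = 2.67092 puts the formula on 8 O.
Al: 0.56080 × 2.67092 = 1.498 atoms per formula unit.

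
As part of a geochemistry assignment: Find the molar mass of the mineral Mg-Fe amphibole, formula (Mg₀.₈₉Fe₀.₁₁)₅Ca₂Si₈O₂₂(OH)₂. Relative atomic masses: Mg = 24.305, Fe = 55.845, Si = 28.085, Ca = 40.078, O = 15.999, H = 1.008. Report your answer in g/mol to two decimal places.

829.70 g/mol

The formula mass is the sum 4.45×24.305 + 0.55×55.845 + 2×40.078 + 8×28.085 + 24×15.999 + 2×1.008.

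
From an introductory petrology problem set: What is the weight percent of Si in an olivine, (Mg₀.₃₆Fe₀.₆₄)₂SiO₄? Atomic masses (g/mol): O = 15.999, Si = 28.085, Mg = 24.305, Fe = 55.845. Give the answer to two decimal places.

15.51 mass %

Formula mass = 0.72×24.305 + 1.28×55.845 + 1×28.085 + 4×15.999 = 181.062 g/mol, of which 28.085 g is Si.
So Si makes up 28.085/181.062 = 0.1551 of the mass, i.e. 15.51%.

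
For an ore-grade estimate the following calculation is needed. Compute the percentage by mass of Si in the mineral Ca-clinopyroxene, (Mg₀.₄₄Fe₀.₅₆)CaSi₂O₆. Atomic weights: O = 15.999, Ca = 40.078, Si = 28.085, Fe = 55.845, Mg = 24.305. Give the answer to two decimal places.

M((Mg₀.₄₄Fe₀.₅₆)CaSi₂O₆) = 234.209 g/mol.
Si contributes 2 × 28.085 = 56.170 g per mole.
56.170/234.209 = 0.2398 → 23.98%.

23.98 wt%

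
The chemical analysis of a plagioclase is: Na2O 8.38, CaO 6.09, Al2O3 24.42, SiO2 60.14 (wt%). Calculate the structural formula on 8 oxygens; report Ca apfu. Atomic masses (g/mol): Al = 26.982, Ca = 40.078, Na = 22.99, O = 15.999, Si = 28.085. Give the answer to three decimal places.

0.293 Ca apfu

Na2O (M=61.979): mol = 0.13521; Na = 0.27042, O = 0.13521.
CaO (M=56.077): mol = 0.10860; Ca = 0.10860, O = 0.10860.
Al2O3 (M=101.961): mol = 0.23950; Al = 0.47900, O = 0.71850.
SiO2 (M=60.083): mol = 1.00095; Si = 1.00095, O = 2.00190.
ΣO = 2.96421; factor = 8/ΣO = 2.69886.
Ca apfu = 0.10860 × 2.69886 = 0.293.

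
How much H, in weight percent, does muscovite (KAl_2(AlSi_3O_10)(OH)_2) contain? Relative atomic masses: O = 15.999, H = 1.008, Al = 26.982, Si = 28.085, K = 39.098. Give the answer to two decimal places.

0.51 weight percent

Molar mass of KAl_2(AlSi_3O_10)(OH)_2: 1×39.098 + 3×26.982 + 3×28.085 + 12×15.999 + 2×1.008 = 398.303 g/mol.
Mass of H per formula unit: 2 × 1.008 = 2.016 g.
Weight fraction H = 2.016 / 398.303 = 0.0051.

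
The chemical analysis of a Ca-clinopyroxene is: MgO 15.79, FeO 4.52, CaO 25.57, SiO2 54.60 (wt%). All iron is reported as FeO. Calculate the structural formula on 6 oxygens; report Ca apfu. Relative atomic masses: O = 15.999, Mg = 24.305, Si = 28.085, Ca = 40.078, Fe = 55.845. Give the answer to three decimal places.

1.003 Ca apfu

MgO: 15.79/40.304 = 0.39177 mol → 0.39177 mol Mg, 0.39177 mol O.
FeO: 4.52/71.844 = 0.06291 mol → 0.06291 mol Fe, 0.06291 mol O.
CaO: 25.57/56.077 = 0.45598 mol → 0.45598 mol Ca, 0.45598 mol O.
SiO2: 54.60/60.083 = 0.90874 mol → 0.90874 mol Si, 1.81748 mol O.
Total oxygen = 2.72814 mol. Normalization factor = 6/2.72814 = 2.19930.
Ca per 6 O = 0.45598 × 2.19930 = 1.003.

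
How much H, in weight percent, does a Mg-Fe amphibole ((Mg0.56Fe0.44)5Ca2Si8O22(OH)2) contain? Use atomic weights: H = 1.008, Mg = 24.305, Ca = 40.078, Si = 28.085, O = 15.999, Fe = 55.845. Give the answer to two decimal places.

0.23 weight percent

M((Mg0.56Fe0.44)5Ca2Si8O22(OH)2) = 881.741 g/mol.
H contributes 2 × 1.008 = 2.016 g per mole.
2.016/881.741 = 0.0023 → 0.23%.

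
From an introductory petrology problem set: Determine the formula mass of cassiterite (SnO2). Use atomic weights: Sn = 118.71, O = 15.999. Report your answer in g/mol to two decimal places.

The formula mass is the sum 1(118.71) + 2(15.999).

150.71 g/mol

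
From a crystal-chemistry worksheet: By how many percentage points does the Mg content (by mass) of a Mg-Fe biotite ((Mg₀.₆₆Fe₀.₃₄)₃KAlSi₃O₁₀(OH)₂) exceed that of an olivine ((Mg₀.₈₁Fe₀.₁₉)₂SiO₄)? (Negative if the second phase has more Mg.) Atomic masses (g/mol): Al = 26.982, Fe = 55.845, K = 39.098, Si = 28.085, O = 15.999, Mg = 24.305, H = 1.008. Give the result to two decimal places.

M((Mg₀.₆₆Fe₀.₃₄)₃KAlSi₃O₁₀(OH)₂) = 449.425 g/mol, so wt% Mg = 48.124/449.425 × 100 = 10.71%.
M((Mg₀.₈₁Fe₀.₁₉)₂SiO₄) = 152.676 g/mol, so wt% Mg = 39.374/152.676 × 100 = 25.79%.
10.71 − 25.79 = -15.08 pp.

-15.08 percentage points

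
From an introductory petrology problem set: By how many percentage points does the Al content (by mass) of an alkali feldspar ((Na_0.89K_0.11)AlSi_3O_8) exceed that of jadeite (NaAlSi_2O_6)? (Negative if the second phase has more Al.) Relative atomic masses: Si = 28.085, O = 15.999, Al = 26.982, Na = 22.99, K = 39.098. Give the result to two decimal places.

First mineral: 26.982 g Al in 263.991 g formula = 10.22 wt% Al.
Second mineral: 26.982 g Al in 202.136 g formula = 13.35 wt% Al.
10.22% − 13.35% gives a difference of -3.13 percentage points.

-3.13 percentage points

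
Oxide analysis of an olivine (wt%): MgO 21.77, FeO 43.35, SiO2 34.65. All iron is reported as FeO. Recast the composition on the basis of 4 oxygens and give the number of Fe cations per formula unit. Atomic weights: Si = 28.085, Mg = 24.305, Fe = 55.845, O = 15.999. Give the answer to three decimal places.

1.051 Fe apfu

MgO: 21.77/40.304 = 0.54014 mol → 0.54014 mol Mg, 0.54014 mol O.
FeO: 43.35/71.844 = 0.60339 mol → 0.60339 mol Fe, 0.60339 mol O.
SiO2: 34.65/60.083 = 0.57670 mol → 0.57670 mol Si, 1.15340 mol O.
Total oxygen = 2.29693 mol. Normalization factor = 4/2.29693 = 1.74145.
Fe per 4 O = 0.60339 × 1.74145 = 1.051.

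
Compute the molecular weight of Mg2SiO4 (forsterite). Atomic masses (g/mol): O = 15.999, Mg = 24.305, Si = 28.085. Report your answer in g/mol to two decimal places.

140.69 g/mol

The formula mass is the sum 2(24.305) + 1(28.085) + 4(15.999).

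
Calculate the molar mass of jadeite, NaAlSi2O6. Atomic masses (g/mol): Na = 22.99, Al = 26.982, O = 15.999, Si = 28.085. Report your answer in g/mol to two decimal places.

Na: 1 × 22.99 = 22.9900
Al: 1 × 26.982 = 26.9820
Si: 2 × 28.085 = 56.1700
O: 6 × 15.999 = 95.9940
Summing the contributions gives the formula mass.

202.14 g/mol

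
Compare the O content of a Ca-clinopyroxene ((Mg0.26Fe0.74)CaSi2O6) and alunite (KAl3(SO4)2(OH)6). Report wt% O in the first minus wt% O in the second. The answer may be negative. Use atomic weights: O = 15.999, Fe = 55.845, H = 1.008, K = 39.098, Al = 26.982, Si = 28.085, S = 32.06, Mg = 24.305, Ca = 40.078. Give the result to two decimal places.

-14.06 percentage points

M((Mg0.26Fe0.74)CaSi2O6) = 239.887 g/mol, so wt% O = 95.994/239.887 × 100 = 40.02%.
M(KAl3(SO4)2(OH)6) = 414.198 g/mol, so wt% O = 223.986/414.198 × 100 = 54.08%.
40.02 − 54.08 = -14.06 pp.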